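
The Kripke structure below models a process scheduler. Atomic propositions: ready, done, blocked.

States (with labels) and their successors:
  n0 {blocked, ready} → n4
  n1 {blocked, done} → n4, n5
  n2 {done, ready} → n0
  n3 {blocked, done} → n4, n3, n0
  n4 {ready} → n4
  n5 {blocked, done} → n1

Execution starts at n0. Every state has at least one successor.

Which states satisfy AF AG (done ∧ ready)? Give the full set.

none

States satisfying AG (done ∧ ready): ∅.
States satisfying AF AG (done ∧ ready): ∅.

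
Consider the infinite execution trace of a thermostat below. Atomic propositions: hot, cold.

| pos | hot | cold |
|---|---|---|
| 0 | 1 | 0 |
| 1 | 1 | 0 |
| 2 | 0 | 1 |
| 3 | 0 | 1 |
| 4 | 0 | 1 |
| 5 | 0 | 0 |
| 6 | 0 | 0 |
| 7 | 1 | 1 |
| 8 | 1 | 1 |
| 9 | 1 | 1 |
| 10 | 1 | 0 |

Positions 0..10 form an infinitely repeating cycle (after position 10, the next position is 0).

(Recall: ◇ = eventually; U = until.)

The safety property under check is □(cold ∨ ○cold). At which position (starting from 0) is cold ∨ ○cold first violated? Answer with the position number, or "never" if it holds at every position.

At position 0 the labels are {hot} and the next position 1 has {hot}, so cold ∨ ○cold is false there. This is the first violation.

0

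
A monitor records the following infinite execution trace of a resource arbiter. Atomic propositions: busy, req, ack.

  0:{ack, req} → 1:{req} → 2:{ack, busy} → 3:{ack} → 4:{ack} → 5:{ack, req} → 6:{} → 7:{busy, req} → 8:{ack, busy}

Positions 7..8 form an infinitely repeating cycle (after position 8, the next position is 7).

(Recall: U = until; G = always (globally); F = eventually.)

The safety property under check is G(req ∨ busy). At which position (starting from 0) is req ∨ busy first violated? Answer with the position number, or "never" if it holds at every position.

3

Check req ∨ busy at each position in order: 0 ✓, 1 ✓, 2 ✓.
At position 3 the labels are {ack}, so req ∨ busy is false there. This is the first violation.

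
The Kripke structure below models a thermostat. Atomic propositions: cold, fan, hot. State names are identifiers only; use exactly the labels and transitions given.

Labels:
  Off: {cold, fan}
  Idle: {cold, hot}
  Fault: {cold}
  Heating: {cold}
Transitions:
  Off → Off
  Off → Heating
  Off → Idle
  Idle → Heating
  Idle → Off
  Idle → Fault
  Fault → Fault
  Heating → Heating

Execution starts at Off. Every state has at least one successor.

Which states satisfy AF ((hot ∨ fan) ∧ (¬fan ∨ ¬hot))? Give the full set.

States satisfying (hot ∨ fan) ∧ (¬fan ∨ ¬hot): {Off, Idle}.
States satisfying AF ((hot ∨ fan) ∧ (¬fan ∨ ¬hot)): {Off, Idle}.

{Off, Idle}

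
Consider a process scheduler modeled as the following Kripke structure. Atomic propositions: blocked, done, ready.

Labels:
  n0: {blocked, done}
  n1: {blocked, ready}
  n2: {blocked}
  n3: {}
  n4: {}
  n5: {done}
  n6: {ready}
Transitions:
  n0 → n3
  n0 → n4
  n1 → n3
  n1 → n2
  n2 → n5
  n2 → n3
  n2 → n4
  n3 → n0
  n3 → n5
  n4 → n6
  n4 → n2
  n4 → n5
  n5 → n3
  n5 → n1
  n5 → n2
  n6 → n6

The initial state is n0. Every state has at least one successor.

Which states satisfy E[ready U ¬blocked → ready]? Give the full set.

States satisfying ready: {n1, n6}.
States satisfying ¬blocked → ready: {n0, n1, n2, n6}.
States satisfying E[ready U ¬blocked → ready]: {n0, n1, n2, n6}.

{n0, n1, n2, n6}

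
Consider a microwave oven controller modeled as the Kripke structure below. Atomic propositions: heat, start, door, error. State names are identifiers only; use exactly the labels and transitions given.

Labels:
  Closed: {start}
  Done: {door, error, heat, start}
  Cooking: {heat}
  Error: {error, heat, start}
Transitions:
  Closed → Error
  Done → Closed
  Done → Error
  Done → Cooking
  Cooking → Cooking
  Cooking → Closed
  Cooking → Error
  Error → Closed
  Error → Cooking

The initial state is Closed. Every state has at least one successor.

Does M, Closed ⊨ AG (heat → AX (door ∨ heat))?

States satisfying heat → AX (door ∨ heat): {Closed}.
States satisfying AG (heat → AX (door ∨ heat)): ∅.
Cooking is reachable from Closed and violates heat → AX (door ∨ heat), so AG fails at Closed.
Closed ∉ Sat(AG (heat → AX (door ∨ heat))).

Violated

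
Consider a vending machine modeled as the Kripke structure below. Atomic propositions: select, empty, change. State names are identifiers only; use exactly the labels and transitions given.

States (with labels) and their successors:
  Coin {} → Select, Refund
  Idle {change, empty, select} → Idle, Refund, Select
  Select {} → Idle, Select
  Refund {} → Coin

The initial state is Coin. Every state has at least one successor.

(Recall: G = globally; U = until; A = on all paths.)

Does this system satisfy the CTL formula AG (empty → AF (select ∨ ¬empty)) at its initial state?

Satisfied

States satisfying empty → AF (select ∨ ¬empty): {Coin, Idle, Select, Refund}.
States satisfying AG (empty → AF (select ∨ ¬empty)): {Coin, Idle, Select, Refund}.
Every state reachable from Coin satisfies empty → AF (select ∨ ¬empty).
Coin ∈ Sat(AG (empty → AF (select ∨ ¬empty))).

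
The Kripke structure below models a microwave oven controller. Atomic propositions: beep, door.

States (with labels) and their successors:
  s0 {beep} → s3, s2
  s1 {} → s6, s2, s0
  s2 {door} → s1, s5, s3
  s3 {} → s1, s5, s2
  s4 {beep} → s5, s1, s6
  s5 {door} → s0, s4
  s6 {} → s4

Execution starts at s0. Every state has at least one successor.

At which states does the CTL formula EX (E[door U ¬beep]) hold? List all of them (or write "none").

States satisfying E[door U ¬beep]: {s1, s2, s3, s5, s6}.
States satisfying EX (E[door U ¬beep]): {s0, s1, s2, s3, s4}.

{s0, s1, s2, s3, s4}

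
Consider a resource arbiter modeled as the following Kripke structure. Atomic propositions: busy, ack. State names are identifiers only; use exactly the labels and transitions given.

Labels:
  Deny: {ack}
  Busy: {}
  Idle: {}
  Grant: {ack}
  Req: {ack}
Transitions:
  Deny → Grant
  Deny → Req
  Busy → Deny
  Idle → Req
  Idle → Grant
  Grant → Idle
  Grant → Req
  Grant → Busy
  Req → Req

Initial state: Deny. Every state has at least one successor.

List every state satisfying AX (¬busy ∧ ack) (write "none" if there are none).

{Deny, Busy, Idle, Req}

States satisfying ¬busy ∧ ack: {Deny, Grant, Req}.
States satisfying AX (¬busy ∧ ack): {Deny, Busy, Idle, Req}.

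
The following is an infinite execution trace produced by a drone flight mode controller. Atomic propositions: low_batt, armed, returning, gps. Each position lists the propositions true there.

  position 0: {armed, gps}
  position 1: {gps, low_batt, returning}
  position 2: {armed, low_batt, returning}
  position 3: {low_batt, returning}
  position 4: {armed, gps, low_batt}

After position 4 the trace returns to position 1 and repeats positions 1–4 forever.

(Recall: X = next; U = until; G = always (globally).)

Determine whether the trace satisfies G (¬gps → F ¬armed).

¬gps → F ¬armed holds at every position 0..4, and those are all positions ever visited, so G (¬gps → F ¬armed) holds.
Positions where ¬gps holds: 2, 3.
Check F ¬armed at each: 2→ok, 3→ok.

Satisfied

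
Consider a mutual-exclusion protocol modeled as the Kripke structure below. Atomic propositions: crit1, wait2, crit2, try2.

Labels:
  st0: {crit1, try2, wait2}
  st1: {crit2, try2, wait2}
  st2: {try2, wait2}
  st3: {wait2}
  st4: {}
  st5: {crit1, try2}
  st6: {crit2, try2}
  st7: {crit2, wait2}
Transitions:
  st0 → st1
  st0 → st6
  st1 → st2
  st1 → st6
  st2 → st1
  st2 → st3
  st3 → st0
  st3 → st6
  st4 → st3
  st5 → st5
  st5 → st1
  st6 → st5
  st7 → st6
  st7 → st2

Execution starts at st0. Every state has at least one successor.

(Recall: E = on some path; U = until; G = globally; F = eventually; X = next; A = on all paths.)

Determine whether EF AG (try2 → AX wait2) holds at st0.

No

States satisfying AG (try2 → AX wait2): ∅.
States satisfying EF AG (try2 → AX wait2): ∅.
No suitable path/successor from st0 witnesses the formula.
st0 ∉ Sat(EF AG (try2 → AX wait2)).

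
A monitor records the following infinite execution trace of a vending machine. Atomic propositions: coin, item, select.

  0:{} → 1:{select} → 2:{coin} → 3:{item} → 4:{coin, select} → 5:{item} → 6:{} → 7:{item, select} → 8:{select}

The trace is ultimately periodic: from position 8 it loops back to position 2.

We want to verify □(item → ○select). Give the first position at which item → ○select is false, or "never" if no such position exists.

5

Check item → ○select at each position in order: 0 ✓, 1 ✓, 2 ✓, 3 ✓, 4 ✓.
At position 5 the labels are {item} and the next position 6 has {}, so item → ○select is false there. This is the first violation.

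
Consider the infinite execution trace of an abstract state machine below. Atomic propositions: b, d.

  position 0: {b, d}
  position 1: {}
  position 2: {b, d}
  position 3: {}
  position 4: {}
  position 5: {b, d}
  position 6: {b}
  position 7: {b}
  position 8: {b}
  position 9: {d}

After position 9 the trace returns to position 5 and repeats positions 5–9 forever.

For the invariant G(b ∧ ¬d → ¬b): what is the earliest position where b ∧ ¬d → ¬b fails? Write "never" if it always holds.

6

Check b ∧ ¬d → ¬b at each position in order: 0 ✓, 1 ✓, 2 ✓, 3 ✓, 4 ✓, 5 ✓.
At position 6 the labels are {b}, so b ∧ ¬d → ¬b is false there. This is the first violation.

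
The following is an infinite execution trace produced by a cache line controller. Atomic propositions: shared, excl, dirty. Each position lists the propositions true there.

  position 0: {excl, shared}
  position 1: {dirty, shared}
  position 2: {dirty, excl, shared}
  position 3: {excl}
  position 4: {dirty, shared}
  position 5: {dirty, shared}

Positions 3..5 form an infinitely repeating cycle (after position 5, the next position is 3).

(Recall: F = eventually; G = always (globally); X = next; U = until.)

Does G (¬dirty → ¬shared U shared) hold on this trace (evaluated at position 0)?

Satisfied

¬dirty → ¬shared U shared holds at every position 0..5, and those are all positions ever visited, so G (¬dirty → ¬shared U shared) holds.
Positions where ¬dirty holds: 0, 3.
Check ¬shared U shared at each: 0→ok, 3→ok.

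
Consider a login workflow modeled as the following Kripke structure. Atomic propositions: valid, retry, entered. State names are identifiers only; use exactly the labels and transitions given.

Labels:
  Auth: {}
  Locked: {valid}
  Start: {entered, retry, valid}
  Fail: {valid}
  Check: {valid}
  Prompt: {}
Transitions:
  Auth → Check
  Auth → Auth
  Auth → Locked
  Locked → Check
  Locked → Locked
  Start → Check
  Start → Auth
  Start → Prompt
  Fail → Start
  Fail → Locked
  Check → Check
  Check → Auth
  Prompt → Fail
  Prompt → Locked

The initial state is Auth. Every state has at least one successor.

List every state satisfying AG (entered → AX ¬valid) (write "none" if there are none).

States satisfying entered → AX ¬valid: {Auth, Locked, Fail, Check, Prompt}.
States satisfying AG (entered → AX ¬valid): {Auth, Locked, Check}.

{Auth, Locked, Check}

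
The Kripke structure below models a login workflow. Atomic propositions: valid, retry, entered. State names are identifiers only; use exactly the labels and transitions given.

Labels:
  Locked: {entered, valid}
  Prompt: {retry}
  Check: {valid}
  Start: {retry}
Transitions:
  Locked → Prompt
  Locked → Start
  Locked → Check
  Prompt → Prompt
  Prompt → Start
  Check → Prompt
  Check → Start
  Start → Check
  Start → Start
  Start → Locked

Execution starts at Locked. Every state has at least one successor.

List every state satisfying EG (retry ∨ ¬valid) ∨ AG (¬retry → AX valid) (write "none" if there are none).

{Prompt, Start}

States satisfying retry ∨ ¬valid: {Prompt, Start}.
States satisfying EG (retry ∨ ¬valid): {Prompt, Start}.
States satisfying ¬retry → AX valid: {Prompt, Start}.
States satisfying AG (¬retry → AX valid): ∅.
States satisfying EG (retry ∨ ¬valid) ∨ AG (¬retry → AX valid): {Prompt, Start}.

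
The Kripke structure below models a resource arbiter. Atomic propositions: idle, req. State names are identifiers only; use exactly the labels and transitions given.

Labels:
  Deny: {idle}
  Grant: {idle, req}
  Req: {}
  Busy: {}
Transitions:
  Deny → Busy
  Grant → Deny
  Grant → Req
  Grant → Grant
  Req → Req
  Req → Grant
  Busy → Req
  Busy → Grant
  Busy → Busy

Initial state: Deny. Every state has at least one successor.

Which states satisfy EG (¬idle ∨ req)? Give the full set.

States satisfying ¬idle ∨ req: {Grant, Req, Busy}.
States satisfying EG (¬idle ∨ req): {Grant, Req, Busy}.

{Grant, Req, Busy}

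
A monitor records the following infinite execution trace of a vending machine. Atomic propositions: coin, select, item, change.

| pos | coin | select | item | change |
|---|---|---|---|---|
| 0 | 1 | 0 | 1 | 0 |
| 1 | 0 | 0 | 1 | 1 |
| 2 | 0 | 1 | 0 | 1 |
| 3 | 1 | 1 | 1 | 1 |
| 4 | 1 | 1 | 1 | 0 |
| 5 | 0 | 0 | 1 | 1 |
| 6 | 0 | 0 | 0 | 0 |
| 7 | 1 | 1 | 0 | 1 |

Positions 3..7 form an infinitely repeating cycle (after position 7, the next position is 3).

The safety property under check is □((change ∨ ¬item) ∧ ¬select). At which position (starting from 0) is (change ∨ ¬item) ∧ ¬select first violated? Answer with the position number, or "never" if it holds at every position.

At position 0 the labels are {coin, item}, so (change ∨ ¬item) ∧ ¬select is false there. This is the first violation.

0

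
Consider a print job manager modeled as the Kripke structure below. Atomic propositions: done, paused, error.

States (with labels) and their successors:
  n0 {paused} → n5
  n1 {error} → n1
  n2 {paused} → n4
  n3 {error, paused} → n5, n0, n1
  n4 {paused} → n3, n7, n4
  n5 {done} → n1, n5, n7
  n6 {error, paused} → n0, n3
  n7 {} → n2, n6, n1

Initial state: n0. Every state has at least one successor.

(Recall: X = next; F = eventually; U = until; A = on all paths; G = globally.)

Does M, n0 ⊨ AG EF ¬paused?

Holds

States satisfying EF ¬paused: {n0, n1, n2, n3, n4, n5, n6, n7}.
States satisfying AG EF ¬paused: {n0, n1, n2, n3, n4, n5, n6, n7}.
Every state reachable from n0 satisfies EF ¬paused.
n0 ∈ Sat(AG EF ¬paused).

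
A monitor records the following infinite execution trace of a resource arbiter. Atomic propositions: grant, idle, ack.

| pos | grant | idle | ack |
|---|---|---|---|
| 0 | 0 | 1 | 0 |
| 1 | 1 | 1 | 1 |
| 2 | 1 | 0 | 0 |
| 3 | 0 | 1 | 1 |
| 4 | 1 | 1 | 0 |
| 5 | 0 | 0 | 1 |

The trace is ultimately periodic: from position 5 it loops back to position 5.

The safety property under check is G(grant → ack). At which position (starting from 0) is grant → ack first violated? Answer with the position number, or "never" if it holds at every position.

2

Check grant → ack at each position in order: 0 ✓, 1 ✓.
At position 2 the labels are {grant}, so grant → ack is false there. This is the first violation.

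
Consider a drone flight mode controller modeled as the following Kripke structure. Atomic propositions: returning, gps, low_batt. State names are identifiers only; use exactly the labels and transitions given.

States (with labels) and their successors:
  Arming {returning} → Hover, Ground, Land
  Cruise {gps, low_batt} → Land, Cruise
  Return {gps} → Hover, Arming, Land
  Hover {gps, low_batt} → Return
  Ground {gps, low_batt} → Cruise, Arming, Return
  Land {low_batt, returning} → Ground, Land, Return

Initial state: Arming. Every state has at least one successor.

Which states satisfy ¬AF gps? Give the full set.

{Arming, Land}

States satisfying gps: {Cruise, Return, Hover, Ground}.
States satisfying AF gps: {Cruise, Return, Hover, Ground}.
States satisfying ¬AF gps: {Arming, Land}.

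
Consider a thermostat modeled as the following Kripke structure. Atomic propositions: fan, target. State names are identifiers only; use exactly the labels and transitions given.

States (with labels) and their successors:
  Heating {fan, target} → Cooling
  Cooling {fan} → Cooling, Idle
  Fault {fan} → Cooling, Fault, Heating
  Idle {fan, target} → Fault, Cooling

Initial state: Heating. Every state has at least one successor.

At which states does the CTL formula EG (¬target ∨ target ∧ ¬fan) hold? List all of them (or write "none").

{Cooling, Fault}

States satisfying ¬target ∨ target ∧ ¬fan: {Cooling, Fault}.
States satisfying EG (¬target ∨ target ∧ ¬fan): {Cooling, Fault}.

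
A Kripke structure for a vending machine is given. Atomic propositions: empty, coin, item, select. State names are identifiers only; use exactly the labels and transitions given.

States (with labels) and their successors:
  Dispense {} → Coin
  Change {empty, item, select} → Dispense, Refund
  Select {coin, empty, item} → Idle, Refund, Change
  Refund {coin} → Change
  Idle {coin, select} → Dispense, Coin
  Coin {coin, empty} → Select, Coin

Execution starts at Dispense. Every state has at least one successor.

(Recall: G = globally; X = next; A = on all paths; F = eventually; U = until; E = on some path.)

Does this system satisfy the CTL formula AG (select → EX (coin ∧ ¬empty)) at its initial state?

Violated

States satisfying select → EX (coin ∧ ¬empty): {Dispense, Change, Select, Refund, Coin}.
States satisfying AG (select → EX (coin ∧ ¬empty)): ∅.
Idle is reachable from Dispense and violates select → EX (coin ∧ ¬empty), so AG fails at Dispense.
Dispense ∉ Sat(AG (select → EX (coin ∧ ¬empty))).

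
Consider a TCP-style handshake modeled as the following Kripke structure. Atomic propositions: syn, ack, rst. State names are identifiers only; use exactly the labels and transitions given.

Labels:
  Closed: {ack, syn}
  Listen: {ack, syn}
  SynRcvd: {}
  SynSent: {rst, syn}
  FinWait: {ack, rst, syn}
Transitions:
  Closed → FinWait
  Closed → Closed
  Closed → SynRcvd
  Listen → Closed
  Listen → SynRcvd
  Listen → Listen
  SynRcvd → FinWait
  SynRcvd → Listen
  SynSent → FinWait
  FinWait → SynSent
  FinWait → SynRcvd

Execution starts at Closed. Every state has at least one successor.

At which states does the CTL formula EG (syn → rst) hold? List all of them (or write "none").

States satisfying syn → rst: {SynRcvd, SynSent, FinWait}.
States satisfying EG (syn → rst): {SynRcvd, SynSent, FinWait}.

{SynRcvd, SynSent, FinWait}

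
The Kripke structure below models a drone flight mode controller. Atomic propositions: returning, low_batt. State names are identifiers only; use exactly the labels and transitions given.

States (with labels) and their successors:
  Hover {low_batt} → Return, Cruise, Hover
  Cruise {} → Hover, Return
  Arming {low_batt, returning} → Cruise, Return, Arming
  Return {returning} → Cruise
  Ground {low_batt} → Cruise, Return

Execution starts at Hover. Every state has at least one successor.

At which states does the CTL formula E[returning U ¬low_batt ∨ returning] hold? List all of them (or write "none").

{Cruise, Arming, Return}

States satisfying returning: {Arming, Return}.
States satisfying ¬low_batt ∨ returning: {Cruise, Arming, Return}.
States satisfying E[returning U ¬low_batt ∨ returning]: {Cruise, Arming, Return}.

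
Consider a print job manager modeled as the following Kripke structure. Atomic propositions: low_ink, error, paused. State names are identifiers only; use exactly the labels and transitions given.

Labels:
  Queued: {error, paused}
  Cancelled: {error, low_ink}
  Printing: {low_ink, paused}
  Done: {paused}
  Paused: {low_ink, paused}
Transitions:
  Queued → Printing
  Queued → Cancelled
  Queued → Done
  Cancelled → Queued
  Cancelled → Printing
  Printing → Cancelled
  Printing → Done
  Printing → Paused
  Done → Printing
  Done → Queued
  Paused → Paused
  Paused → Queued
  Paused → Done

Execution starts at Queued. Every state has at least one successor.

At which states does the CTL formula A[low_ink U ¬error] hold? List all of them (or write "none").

States satisfying low_ink: {Cancelled, Printing, Paused}.
States satisfying ¬error: {Printing, Done, Paused}.
States satisfying A[low_ink U ¬error]: {Printing, Done, Paused}.

{Printing, Done, Paused}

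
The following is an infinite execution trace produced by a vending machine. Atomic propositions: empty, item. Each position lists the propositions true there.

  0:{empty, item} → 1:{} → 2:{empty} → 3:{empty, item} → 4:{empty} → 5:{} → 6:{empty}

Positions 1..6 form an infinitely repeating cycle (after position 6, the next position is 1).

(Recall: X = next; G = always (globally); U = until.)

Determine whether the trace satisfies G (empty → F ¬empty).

empty → F ¬empty holds at every position 0..6, and those are all positions ever visited, so G (empty → F ¬empty) holds.
Positions where empty holds: 0, 2, 3, 4, 6.
Check F ¬empty at each: 0→ok, 2→ok, 3→ok, 4→ok, 6→ok.

Yes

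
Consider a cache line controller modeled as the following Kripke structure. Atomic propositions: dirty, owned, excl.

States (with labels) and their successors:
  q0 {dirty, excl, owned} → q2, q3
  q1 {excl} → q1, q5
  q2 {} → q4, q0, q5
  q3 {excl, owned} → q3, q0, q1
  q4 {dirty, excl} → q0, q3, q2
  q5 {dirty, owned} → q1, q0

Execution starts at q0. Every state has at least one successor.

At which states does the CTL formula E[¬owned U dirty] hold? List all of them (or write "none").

States satisfying ¬owned: {q1, q2, q4}.
States satisfying dirty: {q0, q4, q5}.
States satisfying E[¬owned U dirty]: {q0, q1, q2, q4, q5}.

{q0, q1, q2, q4, q5}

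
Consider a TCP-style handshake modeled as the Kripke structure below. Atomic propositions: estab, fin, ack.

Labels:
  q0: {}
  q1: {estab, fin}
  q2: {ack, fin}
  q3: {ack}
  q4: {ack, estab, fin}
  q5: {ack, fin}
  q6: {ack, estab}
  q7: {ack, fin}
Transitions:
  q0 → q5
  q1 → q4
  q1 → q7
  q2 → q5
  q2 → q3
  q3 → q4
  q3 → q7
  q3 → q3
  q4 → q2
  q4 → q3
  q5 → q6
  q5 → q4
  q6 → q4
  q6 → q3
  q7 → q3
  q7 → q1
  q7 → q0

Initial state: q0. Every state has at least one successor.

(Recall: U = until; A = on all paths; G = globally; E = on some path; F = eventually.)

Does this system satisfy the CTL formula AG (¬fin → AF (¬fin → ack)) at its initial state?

States satisfying ¬fin → AF (¬fin → ack): {q0, q1, q2, q3, q4, q5, q6, q7}.
States satisfying AG (¬fin → AF (¬fin → ack)): {q0, q1, q2, q3, q4, q5, q6, q7}.
Every state reachable from q0 satisfies ¬fin → AF (¬fin → ack).
q0 ∈ Sat(AG (¬fin → AF (¬fin → ack))).

Yes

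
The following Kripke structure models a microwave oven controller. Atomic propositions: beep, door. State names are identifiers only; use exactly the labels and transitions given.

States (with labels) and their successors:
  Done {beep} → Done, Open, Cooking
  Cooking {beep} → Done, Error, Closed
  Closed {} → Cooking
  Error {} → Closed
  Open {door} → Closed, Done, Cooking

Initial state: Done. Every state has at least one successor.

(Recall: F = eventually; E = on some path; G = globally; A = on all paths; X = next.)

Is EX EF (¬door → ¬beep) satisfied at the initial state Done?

States satisfying EF (¬door → ¬beep): {Done, Cooking, Closed, Error, Open}.
States satisfying EX EF (¬door → ¬beep): {Done, Cooking, Closed, Error, Open}.
Done ∈ Sat(EX EF (¬door → ¬beep)).

Yes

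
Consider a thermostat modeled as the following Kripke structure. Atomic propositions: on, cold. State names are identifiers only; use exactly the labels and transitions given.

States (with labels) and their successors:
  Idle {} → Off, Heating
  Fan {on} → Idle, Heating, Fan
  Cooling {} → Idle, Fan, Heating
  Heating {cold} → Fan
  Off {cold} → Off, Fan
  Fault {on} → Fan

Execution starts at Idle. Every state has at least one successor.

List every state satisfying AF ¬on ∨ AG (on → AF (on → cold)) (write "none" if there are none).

{Idle, Cooling, Heating, Off}

States satisfying ¬on: {Idle, Cooling, Heating, Off}.
States satisfying AF ¬on: {Idle, Cooling, Heating, Off}.
States satisfying on → AF (on → cold): {Idle, Cooling, Heating, Off}.
States satisfying AG (on → AF (on → cold)): ∅.
States satisfying AF ¬on ∨ AG (on → AF (on → cold)): {Idle, Cooling, Heating, Off}.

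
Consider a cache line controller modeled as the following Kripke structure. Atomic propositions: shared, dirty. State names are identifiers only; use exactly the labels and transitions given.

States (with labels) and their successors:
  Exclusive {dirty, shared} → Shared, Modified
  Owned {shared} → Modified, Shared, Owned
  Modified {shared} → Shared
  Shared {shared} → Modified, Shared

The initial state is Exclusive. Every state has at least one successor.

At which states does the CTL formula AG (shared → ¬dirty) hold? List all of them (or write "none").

States satisfying shared → ¬dirty: {Owned, Modified, Shared}.
States satisfying AG (shared → ¬dirty): {Owned, Modified, Shared}.

{Owned, Modified, Shared}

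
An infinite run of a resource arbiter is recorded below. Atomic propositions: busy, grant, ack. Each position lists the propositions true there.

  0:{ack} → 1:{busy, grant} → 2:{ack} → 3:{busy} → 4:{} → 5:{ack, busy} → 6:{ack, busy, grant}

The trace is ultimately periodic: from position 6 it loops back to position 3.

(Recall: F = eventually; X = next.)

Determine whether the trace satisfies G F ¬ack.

F ¬ack holds at every position 0..6, and those are all positions ever visited, so G F ¬ack holds.

Satisfied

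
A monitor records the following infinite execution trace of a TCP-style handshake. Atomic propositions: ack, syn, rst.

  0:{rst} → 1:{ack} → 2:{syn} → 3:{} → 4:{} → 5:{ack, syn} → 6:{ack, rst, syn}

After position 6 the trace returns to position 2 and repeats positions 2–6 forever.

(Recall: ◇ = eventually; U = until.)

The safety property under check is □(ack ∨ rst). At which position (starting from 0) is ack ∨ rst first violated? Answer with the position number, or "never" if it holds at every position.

Check ack ∨ rst at each position in order: 0 ✓, 1 ✓.
At position 2 the labels are {syn}, so ack ∨ rst is false there. This is the first violation.

2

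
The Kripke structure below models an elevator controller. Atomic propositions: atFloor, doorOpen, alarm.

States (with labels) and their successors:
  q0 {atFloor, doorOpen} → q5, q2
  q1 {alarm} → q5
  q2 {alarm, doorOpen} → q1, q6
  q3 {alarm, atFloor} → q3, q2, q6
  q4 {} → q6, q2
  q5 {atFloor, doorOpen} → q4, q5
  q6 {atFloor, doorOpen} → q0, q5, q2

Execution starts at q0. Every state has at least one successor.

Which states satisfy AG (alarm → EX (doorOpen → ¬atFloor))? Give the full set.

none

States satisfying alarm → EX (doorOpen → ¬atFloor): {q0, q2, q3, q4, q5, q6}.
States satisfying AG (alarm → EX (doorOpen → ¬atFloor)): ∅.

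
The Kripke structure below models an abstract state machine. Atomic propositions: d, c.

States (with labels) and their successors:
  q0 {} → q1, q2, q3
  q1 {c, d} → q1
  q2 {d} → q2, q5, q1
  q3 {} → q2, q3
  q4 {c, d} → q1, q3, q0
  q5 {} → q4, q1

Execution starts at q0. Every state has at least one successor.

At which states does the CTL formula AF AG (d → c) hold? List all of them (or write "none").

{q1}

States satisfying AG (d → c): {q1}.
States satisfying AF AG (d → c): {q1}.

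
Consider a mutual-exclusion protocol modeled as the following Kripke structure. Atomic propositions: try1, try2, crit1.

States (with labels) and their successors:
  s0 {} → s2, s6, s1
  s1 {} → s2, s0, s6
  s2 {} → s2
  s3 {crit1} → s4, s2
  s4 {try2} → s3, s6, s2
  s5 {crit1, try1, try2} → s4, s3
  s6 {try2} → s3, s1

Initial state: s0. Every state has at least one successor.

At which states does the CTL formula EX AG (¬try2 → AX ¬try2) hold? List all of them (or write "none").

States satisfying AG (¬try2 → AX ¬try2): {s2}.
States satisfying EX AG (¬try2 → AX ¬try2): {s0, s1, s2, s3, s4}.

{s0, s1, s2, s3, s4}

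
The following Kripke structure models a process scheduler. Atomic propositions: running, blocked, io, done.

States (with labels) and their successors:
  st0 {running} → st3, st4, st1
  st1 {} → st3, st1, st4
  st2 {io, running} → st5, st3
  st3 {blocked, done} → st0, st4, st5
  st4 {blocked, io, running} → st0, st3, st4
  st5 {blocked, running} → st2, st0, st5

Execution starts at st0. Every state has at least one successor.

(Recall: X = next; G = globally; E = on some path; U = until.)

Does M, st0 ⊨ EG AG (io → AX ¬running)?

Does not hold

States satisfying AG (io → AX ¬running): ∅.
States satisfying EG AG (io → AX ¬running): ∅.
No suitable path/successor from st0 witnesses the formula.
st0 ∉ Sat(EG AG (io → AX ¬running)).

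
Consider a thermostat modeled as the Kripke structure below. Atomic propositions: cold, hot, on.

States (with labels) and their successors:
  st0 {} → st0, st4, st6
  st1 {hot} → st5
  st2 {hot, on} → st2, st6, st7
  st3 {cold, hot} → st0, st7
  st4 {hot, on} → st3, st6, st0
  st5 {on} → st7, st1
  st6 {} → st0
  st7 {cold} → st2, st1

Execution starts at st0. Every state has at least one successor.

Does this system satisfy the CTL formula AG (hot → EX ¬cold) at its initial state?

States satisfying hot → EX ¬cold: {st0, st1, st2, st3, st4, st5, st6, st7}.
States satisfying AG (hot → EX ¬cold): {st0, st1, st2, st3, st4, st5, st6, st7}.
Every state reachable from st0 satisfies hot → EX ¬cold.
st0 ∈ Sat(AG (hot → EX ¬cold)).

Satisfied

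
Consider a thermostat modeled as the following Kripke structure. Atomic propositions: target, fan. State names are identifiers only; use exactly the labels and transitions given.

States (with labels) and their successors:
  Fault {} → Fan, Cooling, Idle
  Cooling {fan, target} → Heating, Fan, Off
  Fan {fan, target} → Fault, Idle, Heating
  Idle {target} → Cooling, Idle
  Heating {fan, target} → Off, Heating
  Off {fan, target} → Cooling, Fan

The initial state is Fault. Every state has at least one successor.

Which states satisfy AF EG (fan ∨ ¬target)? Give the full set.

{Fault, Cooling, Fan, Heating, Off}

States satisfying EG (fan ∨ ¬target): {Fault, Cooling, Fan, Heating, Off}.
States satisfying AF EG (fan ∨ ¬target): {Fault, Cooling, Fan, Heating, Off}.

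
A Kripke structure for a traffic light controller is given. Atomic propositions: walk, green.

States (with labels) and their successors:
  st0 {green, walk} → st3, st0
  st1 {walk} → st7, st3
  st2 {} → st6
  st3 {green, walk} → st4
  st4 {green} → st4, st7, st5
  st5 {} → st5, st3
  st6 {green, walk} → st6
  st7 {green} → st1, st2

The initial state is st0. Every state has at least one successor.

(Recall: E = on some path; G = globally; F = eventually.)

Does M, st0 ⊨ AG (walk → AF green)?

States satisfying walk → AF green: {st0, st1, st2, st3, st4, st5, st6, st7}.
States satisfying AG (walk → AF green): {st0, st1, st2, st3, st4, st5, st6, st7}.
Every state reachable from st0 satisfies walk → AF green.
st0 ∈ Sat(AG (walk → AF green)).

Holds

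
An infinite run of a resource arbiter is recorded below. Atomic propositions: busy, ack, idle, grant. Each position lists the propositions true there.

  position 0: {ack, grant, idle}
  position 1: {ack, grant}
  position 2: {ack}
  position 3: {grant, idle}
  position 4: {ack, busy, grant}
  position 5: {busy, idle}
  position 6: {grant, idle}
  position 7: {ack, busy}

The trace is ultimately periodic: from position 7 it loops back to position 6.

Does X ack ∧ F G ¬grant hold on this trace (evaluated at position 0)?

Does not hold

The position after 0 is 1; ack is true there.
G ¬grant is false at every position 0..7, so it never becomes true and F G ¬grant fails.
At position 0: X ack is true; F G ¬grant is false; so X ack ∧ F G ¬grant is false.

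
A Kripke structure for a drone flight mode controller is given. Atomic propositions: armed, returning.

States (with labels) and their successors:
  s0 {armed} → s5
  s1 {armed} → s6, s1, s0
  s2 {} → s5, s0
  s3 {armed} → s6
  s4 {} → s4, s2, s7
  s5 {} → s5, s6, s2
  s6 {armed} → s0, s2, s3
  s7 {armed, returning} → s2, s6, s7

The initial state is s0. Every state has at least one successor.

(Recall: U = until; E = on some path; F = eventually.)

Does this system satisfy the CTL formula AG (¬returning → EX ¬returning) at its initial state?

Satisfied

States satisfying ¬returning → EX ¬returning: {s0, s1, s2, s3, s4, s5, s6, s7}.
States satisfying AG (¬returning → EX ¬returning): {s0, s1, s2, s3, s4, s5, s6, s7}.
Every state reachable from s0 satisfies ¬returning → EX ¬returning.
s0 ∈ Sat(AG (¬returning → EX ¬returning)).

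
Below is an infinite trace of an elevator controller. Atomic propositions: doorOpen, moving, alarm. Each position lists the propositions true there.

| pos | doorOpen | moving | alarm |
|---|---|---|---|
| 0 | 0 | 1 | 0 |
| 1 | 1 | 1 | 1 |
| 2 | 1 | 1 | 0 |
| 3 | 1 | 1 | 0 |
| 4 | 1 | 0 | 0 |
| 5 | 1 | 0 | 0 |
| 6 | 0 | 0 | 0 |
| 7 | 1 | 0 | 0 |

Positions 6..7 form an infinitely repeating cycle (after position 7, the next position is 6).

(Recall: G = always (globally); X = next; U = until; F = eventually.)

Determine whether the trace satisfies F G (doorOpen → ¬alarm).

G (doorOpen → ¬alarm) holds at position 2, which is reachable from 0, so F G (doorOpen → ¬alarm) holds.

Yes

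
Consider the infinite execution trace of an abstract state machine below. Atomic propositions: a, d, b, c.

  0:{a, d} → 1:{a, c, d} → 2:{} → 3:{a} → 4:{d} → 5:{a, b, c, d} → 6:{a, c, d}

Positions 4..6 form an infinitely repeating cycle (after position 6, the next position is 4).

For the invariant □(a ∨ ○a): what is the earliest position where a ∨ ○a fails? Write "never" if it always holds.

a ∨ ○a holds at every position 0..6, and those are all the positions the trace ever visits, so the invariant □(a ∨ ○a) is never violated.

never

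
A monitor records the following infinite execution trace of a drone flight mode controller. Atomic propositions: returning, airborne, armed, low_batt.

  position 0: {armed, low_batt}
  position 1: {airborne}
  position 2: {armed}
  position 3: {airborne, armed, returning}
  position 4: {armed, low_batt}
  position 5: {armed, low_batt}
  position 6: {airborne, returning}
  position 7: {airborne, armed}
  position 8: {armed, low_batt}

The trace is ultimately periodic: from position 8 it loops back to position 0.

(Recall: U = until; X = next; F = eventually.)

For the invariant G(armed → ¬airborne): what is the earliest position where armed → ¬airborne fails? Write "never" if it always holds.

Check armed → ¬airborne at each position in order: 0 ✓, 1 ✓, 2 ✓.
At position 3 the labels are {airborne, armed, returning}, so armed → ¬airborne is false there. This is the first violation.

3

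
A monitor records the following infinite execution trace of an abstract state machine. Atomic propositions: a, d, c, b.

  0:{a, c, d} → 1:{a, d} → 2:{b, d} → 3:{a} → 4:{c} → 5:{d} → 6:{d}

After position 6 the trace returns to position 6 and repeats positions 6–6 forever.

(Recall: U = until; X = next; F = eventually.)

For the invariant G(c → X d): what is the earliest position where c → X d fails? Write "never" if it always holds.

c → X d holds at every position 0..6, and those are all the positions the trace ever visits, so the invariant G(c → X d) is never violated.

never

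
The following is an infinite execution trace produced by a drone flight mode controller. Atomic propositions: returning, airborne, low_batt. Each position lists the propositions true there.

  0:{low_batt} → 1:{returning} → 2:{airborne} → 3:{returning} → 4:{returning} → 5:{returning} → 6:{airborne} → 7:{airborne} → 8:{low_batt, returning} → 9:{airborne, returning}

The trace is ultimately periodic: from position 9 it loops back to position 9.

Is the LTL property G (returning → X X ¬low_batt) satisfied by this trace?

returning → X X ¬low_batt holds at every position 0..9, and those are all positions ever visited, so G (returning → X X ¬low_batt) holds.
Positions where returning holds: 1, 3, 4, 5, 8, 9.
Check X X ¬low_batt at each: 1→ok, 3→ok, 4→ok, 5→ok, 8→ok, 9→ok.

Holds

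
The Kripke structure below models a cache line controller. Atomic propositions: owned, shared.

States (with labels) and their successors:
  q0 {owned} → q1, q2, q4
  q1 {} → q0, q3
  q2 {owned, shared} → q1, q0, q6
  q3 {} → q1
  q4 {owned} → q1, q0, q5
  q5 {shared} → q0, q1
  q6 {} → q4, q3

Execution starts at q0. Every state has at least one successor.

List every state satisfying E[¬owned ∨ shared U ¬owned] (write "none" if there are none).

{q1, q2, q3, q5, q6}

States satisfying ¬owned ∨ shared: {q1, q2, q3, q5, q6}.
States satisfying ¬owned: {q1, q3, q5, q6}.
States satisfying E[¬owned ∨ shared U ¬owned]: {q1, q2, q3, q5, q6}.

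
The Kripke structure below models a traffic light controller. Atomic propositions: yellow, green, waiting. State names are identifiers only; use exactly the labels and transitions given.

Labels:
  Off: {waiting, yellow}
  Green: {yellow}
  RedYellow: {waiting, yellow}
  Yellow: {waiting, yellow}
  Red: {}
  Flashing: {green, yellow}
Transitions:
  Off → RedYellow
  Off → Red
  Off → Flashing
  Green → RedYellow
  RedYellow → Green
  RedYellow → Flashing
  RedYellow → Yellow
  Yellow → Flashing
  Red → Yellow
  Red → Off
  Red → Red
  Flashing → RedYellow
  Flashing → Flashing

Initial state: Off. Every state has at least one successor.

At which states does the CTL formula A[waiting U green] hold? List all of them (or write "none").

States satisfying waiting: {Off, RedYellow, Yellow}.
States satisfying green: {Flashing}.
States satisfying A[waiting U green]: {Yellow, Flashing}.

{Yellow, Flashing}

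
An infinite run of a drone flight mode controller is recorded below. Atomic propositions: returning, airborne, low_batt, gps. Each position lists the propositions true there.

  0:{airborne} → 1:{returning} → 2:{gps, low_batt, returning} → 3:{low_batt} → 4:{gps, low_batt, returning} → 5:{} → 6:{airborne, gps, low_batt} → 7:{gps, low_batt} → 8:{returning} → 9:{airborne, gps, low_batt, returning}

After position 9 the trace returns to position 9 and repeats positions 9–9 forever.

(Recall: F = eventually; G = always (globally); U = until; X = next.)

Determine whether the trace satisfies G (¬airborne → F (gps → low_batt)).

Holds

¬airborne → F (gps → low_batt) holds at every position 0..9, and those are all positions ever visited, so G (¬airborne → F (gps → low_batt)) holds.
Positions where ¬airborne holds: 1, 2, 3, 4, 5, 7, 8.
Check F (gps → low_batt) at each: 1→ok, 2→ok, 3→ok, 4→ok, 5→ok, 7→ok, 8→ok.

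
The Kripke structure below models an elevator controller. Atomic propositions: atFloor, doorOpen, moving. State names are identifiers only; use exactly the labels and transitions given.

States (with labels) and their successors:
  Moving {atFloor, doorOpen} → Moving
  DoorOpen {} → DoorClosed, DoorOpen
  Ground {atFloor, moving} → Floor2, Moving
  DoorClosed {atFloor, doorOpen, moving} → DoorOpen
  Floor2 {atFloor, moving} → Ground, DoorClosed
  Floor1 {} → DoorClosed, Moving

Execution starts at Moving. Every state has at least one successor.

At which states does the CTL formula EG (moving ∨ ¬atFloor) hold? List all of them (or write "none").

States satisfying moving ∨ ¬atFloor: {DoorOpen, Ground, DoorClosed, Floor2, Floor1}.
States satisfying EG (moving ∨ ¬atFloor): {DoorOpen, Ground, DoorClosed, Floor2, Floor1}.

{DoorOpen, Ground, DoorClosed, Floor2, Floor1}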